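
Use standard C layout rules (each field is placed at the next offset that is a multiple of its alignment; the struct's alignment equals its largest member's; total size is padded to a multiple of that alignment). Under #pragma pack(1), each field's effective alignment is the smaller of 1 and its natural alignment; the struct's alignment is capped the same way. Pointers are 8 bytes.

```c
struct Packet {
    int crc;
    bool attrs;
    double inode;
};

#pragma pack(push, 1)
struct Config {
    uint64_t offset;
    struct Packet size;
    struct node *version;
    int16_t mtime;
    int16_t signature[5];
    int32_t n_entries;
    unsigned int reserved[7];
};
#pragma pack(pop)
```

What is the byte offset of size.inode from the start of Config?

16

Packet: @0: crc [4B, align 4] → 4; @4: attrs [1B, align 1] → 5; +3 pad (align 8); @8: inode [8B, align 8] → 16; size 16, align 8
@0: offset [8B, align 1] → 8
@8: size [16B, align 1] → 24
within Packet: inode at 8
8 + 8 = 16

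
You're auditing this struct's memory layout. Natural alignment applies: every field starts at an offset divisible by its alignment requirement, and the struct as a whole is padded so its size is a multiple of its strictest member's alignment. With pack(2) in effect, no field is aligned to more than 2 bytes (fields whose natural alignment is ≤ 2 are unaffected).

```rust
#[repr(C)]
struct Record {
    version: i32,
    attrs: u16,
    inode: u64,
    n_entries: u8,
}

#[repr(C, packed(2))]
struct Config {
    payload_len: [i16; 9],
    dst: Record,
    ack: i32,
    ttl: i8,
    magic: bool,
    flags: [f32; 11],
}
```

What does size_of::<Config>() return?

92

Record: 0..4  version  (4B, 4-aligned); 4..6  attrs  (2B, 2-aligned); 6..8  -- padding (2B); 8..16  inode  (8B, 8-aligned); 16..17  n_entries  (1B, 1-aligned); 17..24  -- tail padding (7B); sizeof = 24, alignof = 8
0..18  payload_len  (18B, 2-aligned)
18..42  dst  (24B, 2-aligned)
42..46  ack  (4B, 2-aligned)
46..47  ttl  (1B, 1-aligned)
47..48  magic  (1B, 1-aligned)
48..92  flags  (44B, 2-aligned)
sizeof = 92, alignof = 2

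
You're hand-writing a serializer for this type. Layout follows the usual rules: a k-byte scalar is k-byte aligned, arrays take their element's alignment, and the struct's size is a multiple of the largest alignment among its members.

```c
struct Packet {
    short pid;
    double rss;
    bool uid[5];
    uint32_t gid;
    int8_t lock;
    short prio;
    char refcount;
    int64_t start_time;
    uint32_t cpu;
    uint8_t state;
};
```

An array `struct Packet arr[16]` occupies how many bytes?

0..2  pid  (2B, 2-aligned)
2..8  -- padding (6B)
8..16  rss  (8B, 8-aligned)
16..21  uid  (5B, 1-aligned)
21..24  -- padding (3B)
24..28  gid  (4B, 4-aligned)
28..29  lock  (1B, 1-aligned)
29..30  -- padding (1B)
30..32  prio  (2B, 2-aligned)
32..33  refcount  (1B, 1-aligned)
33..40  -- padding (7B)
40..48  start_time  (8B, 8-aligned)
48..52  cpu  (4B, 4-aligned)
52..53  state  (1B, 1-aligned)
53..56  -- tail padding (3B)
sizeof = 56, alignof = 8
array of 16: 16 × 56 = 896

896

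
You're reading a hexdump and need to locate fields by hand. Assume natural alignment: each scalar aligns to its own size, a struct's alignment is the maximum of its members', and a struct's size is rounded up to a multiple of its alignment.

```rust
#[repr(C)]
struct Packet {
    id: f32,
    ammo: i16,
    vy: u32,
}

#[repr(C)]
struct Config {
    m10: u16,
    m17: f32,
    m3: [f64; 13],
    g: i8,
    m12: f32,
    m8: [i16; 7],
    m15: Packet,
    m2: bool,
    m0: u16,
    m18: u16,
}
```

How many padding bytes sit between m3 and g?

0

Packet: 0..4  id  (4B, 4-aligned); 4..6  ammo  (2B, 2-aligned); 6..8  -- padding (2B); 8..12  vy  (4B, 4-aligned); sizeof = 12, alignof = 4
0..2  m10  (2B, 2-aligned)
2..4  -- padding (2B)
4..8  m17  (4B, 4-aligned)
8..112  m3  (104B, 8-aligned)
112..113  g  (1B, 1-aligned)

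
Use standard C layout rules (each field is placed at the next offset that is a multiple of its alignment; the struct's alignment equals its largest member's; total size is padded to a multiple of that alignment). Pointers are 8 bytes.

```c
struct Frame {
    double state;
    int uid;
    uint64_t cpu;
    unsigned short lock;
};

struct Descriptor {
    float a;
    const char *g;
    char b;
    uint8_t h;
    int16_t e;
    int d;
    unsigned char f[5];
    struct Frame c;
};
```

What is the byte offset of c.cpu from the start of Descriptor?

Frame: @0: state [8B, align 8] → 8; @8: uid [4B, align 4] → 12; +4 pad (align 8); @16: cpu [8B, align 8] → 24; @24: lock [2B, align 2] → 26; +6 tail pad (align 8); size 32, align 8
@0: a [4B, align 4] → 4
+4 pad (align 8)
@8: g [8B, align 8] → 16
@16: b [1B, align 1] → 17
@17: h [1B, align 1] → 18
@18: e [2B, align 2] → 20
@20: d [4B, align 4] → 24
@24: f [5B, align 1] → 29
+3 pad (align 8)
@32: c [32B, align 8] → 64
within Frame: cpu at 16
32 + 16 = 48

48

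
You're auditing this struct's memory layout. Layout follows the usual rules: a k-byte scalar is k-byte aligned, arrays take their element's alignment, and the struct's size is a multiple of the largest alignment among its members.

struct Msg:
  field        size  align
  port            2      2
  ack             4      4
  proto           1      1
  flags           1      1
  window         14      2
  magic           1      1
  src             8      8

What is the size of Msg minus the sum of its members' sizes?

port at 0 (size 2, align 2) → ends 2
pad 2 to align 4 for ack
ack at 4 (size 4, align 4) → ends 8
proto at 8 (size 1, align 1) → ends 9
flags at 9 (size 1, align 1) → ends 10
window at 10 (size 14, align 2) → ends 24
magic at 24 (size 1, align 1) → ends 25
pad 7 to align 8 for src
src at 32 (size 8, align 8) → ends 40
total 40 bytes, alignment 8
data bytes 31, size 40 → padding 9

9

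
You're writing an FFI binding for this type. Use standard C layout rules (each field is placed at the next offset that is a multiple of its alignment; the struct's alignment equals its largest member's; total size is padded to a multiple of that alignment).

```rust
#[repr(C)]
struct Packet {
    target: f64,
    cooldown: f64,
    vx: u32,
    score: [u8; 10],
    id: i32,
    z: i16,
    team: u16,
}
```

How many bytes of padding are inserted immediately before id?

2

@0: target [8B, align 8] → 8
@8: cooldown [8B, align 8] → 16
@16: vx [4B, align 4] → 20
@20: score [10B, align 1] → 30
+2 pad (align 4)
@32: id [4B, align 4] → 36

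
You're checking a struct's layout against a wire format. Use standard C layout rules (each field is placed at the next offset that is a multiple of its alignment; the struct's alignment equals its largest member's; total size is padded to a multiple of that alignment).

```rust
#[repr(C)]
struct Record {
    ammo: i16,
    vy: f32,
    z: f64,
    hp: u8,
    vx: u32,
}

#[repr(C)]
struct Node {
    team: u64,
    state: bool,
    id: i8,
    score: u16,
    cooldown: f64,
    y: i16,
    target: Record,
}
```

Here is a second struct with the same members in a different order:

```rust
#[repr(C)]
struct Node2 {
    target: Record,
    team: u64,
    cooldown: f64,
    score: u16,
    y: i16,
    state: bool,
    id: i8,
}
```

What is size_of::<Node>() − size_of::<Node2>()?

Record: @0: ammo [2B, align 2] → 2; +2 pad (align 4); @4: vy [4B, align 4] → 8; @8: z [8B, align 8] → 16; @16: hp [1B, align 1] → 17; +3 pad (align 4); @20: vx [4B, align 4] → 24; size 24, align 8
@0: team [8B, align 8] → 8
@8: state [1B, align 1] → 9
@9: id [1B, align 1] → 10
@10: score [2B, align 2] → 12
+4 pad (align 8)
@16: cooldown [8B, align 8] → 24
@24: y [2B, align 2] → 26
+6 pad (align 8)
@32: target [24B, align 8] → 56
size 56, align 8
— Node2 —
@0: target [24B, align 8] → 24
@24: team [8B, align 8] → 32
@32: cooldown [8B, align 8] → 40
@40: score [2B, align 2] → 42
@42: y [2B, align 2] → 44
@44: state [1B, align 1] → 45
@45: id [1B, align 1] → 46
+2 tail pad (align 8)
size 48, align 8
56 − 48 = 8

8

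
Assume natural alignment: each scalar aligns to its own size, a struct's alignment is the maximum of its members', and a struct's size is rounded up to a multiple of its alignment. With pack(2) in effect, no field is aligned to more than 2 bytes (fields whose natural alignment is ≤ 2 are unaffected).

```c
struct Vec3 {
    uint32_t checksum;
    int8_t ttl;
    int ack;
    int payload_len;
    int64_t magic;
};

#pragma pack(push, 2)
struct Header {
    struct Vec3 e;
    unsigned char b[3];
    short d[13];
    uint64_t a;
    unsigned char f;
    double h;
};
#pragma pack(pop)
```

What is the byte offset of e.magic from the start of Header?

Vec3: @0: checksum [4B, align 4] → 4; @4: ttl [1B, align 1] → 5; +3 pad (align 4); @8: ack [4B, align 4] → 12; @12: payload_len [4B, align 4] → 16; @16: magic [8B, align 8] → 24; size 24, align 8
@0: e [24B, align 2] → 24
within Vec3: magic at 16
0 + 16 = 16

16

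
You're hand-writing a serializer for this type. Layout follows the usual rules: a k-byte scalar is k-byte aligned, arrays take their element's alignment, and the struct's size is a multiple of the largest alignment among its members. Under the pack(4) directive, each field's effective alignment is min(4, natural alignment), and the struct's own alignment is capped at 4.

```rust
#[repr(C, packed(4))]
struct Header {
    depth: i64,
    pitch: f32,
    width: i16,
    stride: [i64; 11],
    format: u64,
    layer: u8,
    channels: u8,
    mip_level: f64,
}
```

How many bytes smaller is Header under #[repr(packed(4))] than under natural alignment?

natural layout:
  0..8  depth  (8B, 8-aligned)
  8..12  pitch  (4B, 4-aligned)
  12..14  width  (2B, 2-aligned)
  14..16  -- padding (2B)
  16..104  stride  (88B, 8-aligned)
  104..112  format  (8B, 8-aligned)
  112..113  layer  (1B, 1-aligned)
  113..114  channels  (1B, 1-aligned)
  114..120  -- padding (6B)
  120..128  mip_level  (8B, 8-aligned)
  sizeof = 128, alignof = 8
packed(4) layout:
  0..8  depth  (8B, 4-aligned)
  8..12  pitch  (4B, 4-aligned)
  12..14  width  (2B, 2-aligned)
  14..16  -- padding (2B)
  16..104  stride  (88B, 4-aligned)
  104..112  format  (8B, 4-aligned)
  112..113  layer  (1B, 1-aligned)
  113..114  channels  (1B, 1-aligned)
  114..116  -- padding (2B)
  116..124  mip_level  (8B, 4-aligned)
  sizeof = 124, alignof = 4
128 − 124 = 4

4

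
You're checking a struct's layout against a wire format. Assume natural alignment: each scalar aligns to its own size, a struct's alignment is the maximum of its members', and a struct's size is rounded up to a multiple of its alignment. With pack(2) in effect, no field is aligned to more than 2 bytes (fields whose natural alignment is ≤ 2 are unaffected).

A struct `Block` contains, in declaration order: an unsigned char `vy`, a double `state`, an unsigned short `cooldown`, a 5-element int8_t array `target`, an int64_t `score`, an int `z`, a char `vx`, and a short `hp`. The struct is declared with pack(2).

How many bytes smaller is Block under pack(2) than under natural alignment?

6

natural layout:
  @0: vy [1B, align 1] → 1
  +7 pad (align 8)
  @8: state [8B, align 8] → 16
  @16: cooldown [2B, align 2] → 18
  @18: target [5B, align 1] → 23
  +1 pad (align 8)
  @24: score [8B, align 8] → 32
  @32: z [4B, align 4] → 36
  @36: vx [1B, align 1] → 37
  +1 pad (align 2)
  @38: hp [2B, align 2] → 40
  size 40, align 8
packed(2) layout:
  @0: vy [1B, align 1] → 1
  +1 pad (align 2)
  @2: state [8B, align 2] → 10
  @10: cooldown [2B, align 2] → 12
  @12: target [5B, align 1] → 17
  +1 pad (align 2)
  @18: score [8B, align 2] → 26
  @26: z [4B, align 2] → 30
  @30: vx [1B, align 1] → 31
  +1 pad (align 2)
  @32: hp [2B, align 2] → 34
  size 34, align 2
40 − 34 = 6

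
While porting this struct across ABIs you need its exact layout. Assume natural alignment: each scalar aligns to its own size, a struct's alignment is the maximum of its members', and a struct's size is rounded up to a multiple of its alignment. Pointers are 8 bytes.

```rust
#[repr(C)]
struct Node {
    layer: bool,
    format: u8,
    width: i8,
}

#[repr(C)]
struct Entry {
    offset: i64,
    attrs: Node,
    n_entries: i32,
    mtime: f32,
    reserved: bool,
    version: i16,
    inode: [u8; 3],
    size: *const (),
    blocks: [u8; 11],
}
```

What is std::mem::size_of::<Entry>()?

56

Node: 0..1  layer  (1B, 1-aligned); 1..2  format  (1B, 1-aligned); 2..3  width  (1B, 1-aligned); sizeof = 3, alignof = 1
0..8  offset  (8B, 8-aligned)
8..11  attrs  (3B, 1-aligned)
11..12  -- padding (1B)
12..16  n_entries  (4B, 4-aligned)
16..20  mtime  (4B, 4-aligned)
20..21  reserved  (1B, 1-aligned)
21..22  -- padding (1B)
22..24  version  (2B, 2-aligned)
24..27  inode  (3B, 1-aligned)
27..32  -- padding (5B)
32..40  size  (8B, 8-aligned)
40..51  blocks  (11B, 1-aligned)
51..56  -- tail padding (5B)
sizeof = 56, alignof = 8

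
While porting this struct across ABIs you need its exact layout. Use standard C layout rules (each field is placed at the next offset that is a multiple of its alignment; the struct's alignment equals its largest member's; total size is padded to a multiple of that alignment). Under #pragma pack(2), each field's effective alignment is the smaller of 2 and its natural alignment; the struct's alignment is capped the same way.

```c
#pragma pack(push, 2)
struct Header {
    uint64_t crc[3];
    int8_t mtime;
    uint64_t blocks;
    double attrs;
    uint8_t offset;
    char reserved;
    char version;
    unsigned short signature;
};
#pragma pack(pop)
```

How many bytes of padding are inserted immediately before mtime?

crc at 0 (size 24, align 2) → ends 24
mtime at 24 (size 1, align 1) → ends 25

0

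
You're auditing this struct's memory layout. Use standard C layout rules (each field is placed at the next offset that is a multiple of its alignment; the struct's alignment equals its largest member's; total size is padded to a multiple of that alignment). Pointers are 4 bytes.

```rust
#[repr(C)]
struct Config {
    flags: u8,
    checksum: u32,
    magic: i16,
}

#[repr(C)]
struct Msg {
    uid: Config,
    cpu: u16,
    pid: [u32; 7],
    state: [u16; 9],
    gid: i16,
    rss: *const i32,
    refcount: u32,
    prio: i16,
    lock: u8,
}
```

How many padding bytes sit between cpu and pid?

Config: flags at 0 (size 1, align 1) → ends 1; pad 3 to align 4 for checksum; checksum at 4 (size 4, align 4) → ends 8; magic at 8 (size 2, align 2) → ends 10; tail pad 2 to reach multiple of 4; total 12 bytes, alignment 4
uid at 0 (size 12, align 4) → ends 12
cpu at 12 (size 2, align 2) → ends 14
pad 2 to align 4 for pid
pid at 16 (size 28, align 4) → ends 44

2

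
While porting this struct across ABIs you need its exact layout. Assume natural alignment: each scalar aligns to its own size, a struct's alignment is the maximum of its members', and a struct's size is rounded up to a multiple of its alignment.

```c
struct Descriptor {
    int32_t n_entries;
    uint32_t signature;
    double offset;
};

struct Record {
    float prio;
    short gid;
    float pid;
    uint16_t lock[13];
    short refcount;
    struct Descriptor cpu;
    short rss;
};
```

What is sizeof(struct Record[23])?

1472

Descriptor: 0..4  n_entries  (4B, 4-aligned); 4..8  signature  (4B, 4-aligned); 8..16  offset  (8B, 8-aligned); sizeof = 16, alignof = 8
0..4  prio  (4B, 4-aligned)
4..6  gid  (2B, 2-aligned)
6..8  -- padding (2B)
8..12  pid  (4B, 4-aligned)
12..38  lock  (26B, 2-aligned)
38..40  refcount  (2B, 2-aligned)
40..56  cpu  (16B, 8-aligned)
56..58  rss  (2B, 2-aligned)
58..64  -- tail padding (6B)
sizeof = 64, alignof = 8
array of 23: 23 × 64 = 1472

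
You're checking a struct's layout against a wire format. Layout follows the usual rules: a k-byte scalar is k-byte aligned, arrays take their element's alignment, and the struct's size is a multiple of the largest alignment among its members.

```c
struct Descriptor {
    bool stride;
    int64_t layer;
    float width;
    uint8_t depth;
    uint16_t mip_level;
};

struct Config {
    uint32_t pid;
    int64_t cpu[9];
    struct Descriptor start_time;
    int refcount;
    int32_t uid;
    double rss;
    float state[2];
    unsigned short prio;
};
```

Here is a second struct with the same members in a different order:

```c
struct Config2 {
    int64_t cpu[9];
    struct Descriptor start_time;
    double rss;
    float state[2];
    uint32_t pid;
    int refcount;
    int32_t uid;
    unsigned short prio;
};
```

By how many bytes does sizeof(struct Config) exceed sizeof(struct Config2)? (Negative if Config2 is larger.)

Descriptor: stride at 0 (size 1, align 1) → ends 1; pad 7 to align 8 for layer; layer at 8 (size 8, align 8) → ends 16; width at 16 (size 4, align 4) → ends 20; depth at 20 (size 1, align 1) → ends 21; pad 1 to align 2 for mip_level; mip_level at 22 (size 2, align 2) → ends 24; total 24 bytes, alignment 8
pid at 0 (size 4, align 4) → ends 4
pad 4 to align 8 for cpu
cpu at 8 (size 72, align 8) → ends 80
start_time at 80 (size 24, align 8) → ends 104
refcount at 104 (size 4, align 4) → ends 108
uid at 108 (size 4, align 4) → ends 112
rss at 112 (size 8, align 8) → ends 120
state at 120 (size 8, align 4) → ends 128
prio at 128 (size 2, align 2) → ends 130
tail pad 6 to reach multiple of 8
total 136 bytes, alignment 8
— Config2 —
cpu at 0 (size 72, align 8) → ends 72
start_time at 72 (size 24, align 8) → ends 96
rss at 96 (size 8, align 8) → ends 104
state at 104 (size 8, align 4) → ends 112
pid at 112 (size 4, align 4) → ends 116
refcount at 116 (size 4, align 4) → ends 120
uid at 120 (size 4, align 4) → ends 124
prio at 124 (size 2, align 2) → ends 126
tail pad 2 to reach multiple of 8
total 128 bytes, alignment 8
136 − 128 = 8

8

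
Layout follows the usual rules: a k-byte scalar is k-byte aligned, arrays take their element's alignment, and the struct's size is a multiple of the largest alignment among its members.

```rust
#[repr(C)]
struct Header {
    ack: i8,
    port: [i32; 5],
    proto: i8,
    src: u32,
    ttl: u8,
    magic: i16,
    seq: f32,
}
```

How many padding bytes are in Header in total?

7

@0: ack [1B, align 1] → 1
+3 pad (align 4)
@4: port [20B, align 4] → 24
@24: proto [1B, align 1] → 25
+3 pad (align 4)
@28: src [4B, align 4] → 32
@32: ttl [1B, align 1] → 33
+1 pad (align 2)
@34: magic [2B, align 2] → 36
@36: seq [4B, align 4] → 40
size 40, align 4
data bytes 33, size 40 → padding 7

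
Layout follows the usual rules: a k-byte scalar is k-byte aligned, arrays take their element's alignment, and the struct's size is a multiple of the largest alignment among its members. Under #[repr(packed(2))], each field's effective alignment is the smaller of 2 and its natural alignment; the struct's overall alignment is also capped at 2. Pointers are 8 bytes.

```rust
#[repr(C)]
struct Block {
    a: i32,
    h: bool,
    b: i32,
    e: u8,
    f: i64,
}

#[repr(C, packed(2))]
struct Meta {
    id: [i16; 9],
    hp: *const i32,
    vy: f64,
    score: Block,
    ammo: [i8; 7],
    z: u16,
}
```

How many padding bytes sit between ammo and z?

Block: @0: a [4B, align 4] → 4; @4: h [1B, align 1] → 5; +3 pad (align 4); @8: b [4B, align 4] → 12; @12: e [1B, align 1] → 13; +3 pad (align 8); @16: f [8B, align 8] → 24; size 24, align 8
@0: id [18B, align 2] → 18
@18: hp [8B, align 2] → 26
@26: vy [8B, align 2] → 34
@34: score [24B, align 2] → 58
@58: ammo [7B, align 1] → 65
+1 pad (align 2)
@66: z [2B, align 2] → 68

1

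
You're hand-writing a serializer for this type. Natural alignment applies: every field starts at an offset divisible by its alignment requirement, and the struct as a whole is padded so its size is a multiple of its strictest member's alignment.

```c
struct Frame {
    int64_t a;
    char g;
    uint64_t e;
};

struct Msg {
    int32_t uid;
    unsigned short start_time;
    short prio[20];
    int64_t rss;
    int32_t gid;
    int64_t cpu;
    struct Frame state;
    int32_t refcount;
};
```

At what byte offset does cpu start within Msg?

Frame: @0: a [8B, align 8] → 8; @8: g [1B, align 1] → 9; +7 pad (align 8); @16: e [8B, align 8] → 24; size 24, align 8
@0: uid [4B, align 4] → 4
@4: start_time [2B, align 2] → 6
@6: prio [40B, align 2] → 46
+2 pad (align 8)
@48: rss [8B, align 8] → 56
@56: gid [4B, align 4] → 60
+4 pad (align 8)
@64: cpu [8B, align 8] → 72

64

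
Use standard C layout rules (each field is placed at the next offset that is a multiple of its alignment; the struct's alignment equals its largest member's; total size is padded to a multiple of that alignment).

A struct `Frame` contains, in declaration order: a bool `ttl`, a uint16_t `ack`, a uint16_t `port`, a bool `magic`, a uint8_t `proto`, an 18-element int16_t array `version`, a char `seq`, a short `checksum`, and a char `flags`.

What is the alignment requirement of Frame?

2

member alignments: ttl=1, ack=2, port=2, magic=1, proto=1, version=2, seq=1, checksum=2, flags=1
max = 2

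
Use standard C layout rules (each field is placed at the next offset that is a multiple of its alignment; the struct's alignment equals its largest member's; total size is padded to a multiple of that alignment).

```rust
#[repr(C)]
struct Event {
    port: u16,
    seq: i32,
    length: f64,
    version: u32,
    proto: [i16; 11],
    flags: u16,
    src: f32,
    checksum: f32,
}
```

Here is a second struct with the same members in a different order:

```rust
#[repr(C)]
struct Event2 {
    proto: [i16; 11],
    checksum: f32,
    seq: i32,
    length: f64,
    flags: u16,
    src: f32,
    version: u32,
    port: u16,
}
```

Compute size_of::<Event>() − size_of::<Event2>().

0..2  port  (2B, 2-aligned)
2..4  -- padding (2B)
4..8  seq  (4B, 4-aligned)
8..16  length  (8B, 8-aligned)
16..20  version  (4B, 4-aligned)
20..42  proto  (22B, 2-aligned)
42..44  flags  (2B, 2-aligned)
44..48  src  (4B, 4-aligned)
48..52  checksum  (4B, 4-aligned)
52..56  -- tail padding (4B)
sizeof = 56, alignof = 8
— Event2 —
0..22  proto  (22B, 2-aligned)
22..24  -- padding (2B)
24..28  checksum  (4B, 4-aligned)
28..32  seq  (4B, 4-aligned)
32..40  length  (8B, 8-aligned)
40..42  flags  (2B, 2-aligned)
42..44  -- padding (2B)
44..48  src  (4B, 4-aligned)
48..52  version  (4B, 4-aligned)
52..54  port  (2B, 2-aligned)
54..56  -- tail padding (2B)
sizeof = 56, alignof = 8
56 − 56 = 0

0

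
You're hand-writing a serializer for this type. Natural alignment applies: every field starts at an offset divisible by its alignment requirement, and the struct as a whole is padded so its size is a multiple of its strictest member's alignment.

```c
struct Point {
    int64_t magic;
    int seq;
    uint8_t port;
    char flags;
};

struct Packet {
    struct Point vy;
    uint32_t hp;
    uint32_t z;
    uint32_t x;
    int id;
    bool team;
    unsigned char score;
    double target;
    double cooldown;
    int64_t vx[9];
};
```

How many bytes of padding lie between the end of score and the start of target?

Point: 0..8  magic  (8B, 8-aligned); 8..12  seq  (4B, 4-aligned); 12..13  port  (1B, 1-aligned); 13..14  flags  (1B, 1-aligned); 14..16  -- tail padding (2B); sizeof = 16, alignof = 8
0..16  vy  (16B, 8-aligned)
16..20  hp  (4B, 4-aligned)
20..24  z  (4B, 4-aligned)
24..28  x  (4B, 4-aligned)
28..32  id  (4B, 4-aligned)
32..33  team  (1B, 1-aligned)
33..34  score  (1B, 1-aligned)
34..40  -- padding (6B)
40..48  target  (8B, 8-aligned)

6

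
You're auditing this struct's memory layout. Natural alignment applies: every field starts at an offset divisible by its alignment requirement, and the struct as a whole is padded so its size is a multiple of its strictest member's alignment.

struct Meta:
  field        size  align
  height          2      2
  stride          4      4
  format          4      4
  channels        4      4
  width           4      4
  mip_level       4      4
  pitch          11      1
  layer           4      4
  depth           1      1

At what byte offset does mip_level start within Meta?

20

height at 0 (size 2, align 2) → ends 2
pad 2 to align 4 for stride
stride at 4 (size 4, align 4) → ends 8
format at 8 (size 4, align 4) → ends 12
channels at 12 (size 4, align 4) → ends 16
width at 16 (size 4, align 4) → ends 20
mip_level at 20 (size 4, align 4) → ends 24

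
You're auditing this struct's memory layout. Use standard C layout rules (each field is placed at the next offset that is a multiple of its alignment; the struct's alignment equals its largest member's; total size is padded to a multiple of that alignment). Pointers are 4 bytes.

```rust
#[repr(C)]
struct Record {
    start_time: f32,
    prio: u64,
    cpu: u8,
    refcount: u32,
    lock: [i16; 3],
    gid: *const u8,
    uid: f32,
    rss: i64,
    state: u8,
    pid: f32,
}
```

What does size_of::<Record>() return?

56 bytes

start_time at 0 (size 4, align 4) → ends 4
pad 4 to align 8 for prio
prio at 8 (size 8, align 8) → ends 16
cpu at 16 (size 1, align 1) → ends 17
pad 3 to align 4 for refcount
refcount at 20 (size 4, align 4) → ends 24
lock at 24 (size 6, align 2) → ends 30
pad 2 to align 4 for gid
gid at 32 (size 4, align 4) → ends 36
uid at 36 (size 4, align 4) → ends 40
rss at 40 (size 8, align 8) → ends 48
state at 48 (size 1, align 1) → ends 49
pad 3 to align 4 for pid
pid at 52 (size 4, align 4) → ends 56
total 56 bytes, alignment 8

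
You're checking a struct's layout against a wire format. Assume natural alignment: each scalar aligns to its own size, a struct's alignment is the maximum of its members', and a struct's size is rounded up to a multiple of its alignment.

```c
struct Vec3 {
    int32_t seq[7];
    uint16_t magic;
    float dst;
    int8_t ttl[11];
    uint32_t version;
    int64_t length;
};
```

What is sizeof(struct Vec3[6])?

seq at 0 (size 28, align 4) → ends 28
magic at 28 (size 2, align 2) → ends 30
pad 2 to align 4 for dst
dst at 32 (size 4, align 4) → ends 36
ttl at 36 (size 11, align 1) → ends 47
pad 1 to align 4 for version
version at 48 (size 4, align 4) → ends 52
pad 4 to align 8 for length
length at 56 (size 8, align 8) → ends 64
total 64 bytes, alignment 8
array of 6: 6 × 64 = 384

384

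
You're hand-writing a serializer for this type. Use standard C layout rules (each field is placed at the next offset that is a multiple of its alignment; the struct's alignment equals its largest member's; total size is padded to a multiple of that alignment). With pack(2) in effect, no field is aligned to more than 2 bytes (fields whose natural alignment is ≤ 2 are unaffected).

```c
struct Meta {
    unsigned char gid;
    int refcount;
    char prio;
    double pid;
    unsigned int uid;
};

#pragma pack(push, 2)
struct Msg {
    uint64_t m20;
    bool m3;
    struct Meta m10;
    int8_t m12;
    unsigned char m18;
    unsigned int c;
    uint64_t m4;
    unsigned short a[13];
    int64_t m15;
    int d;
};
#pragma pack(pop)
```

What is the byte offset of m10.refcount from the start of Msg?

Meta: 0..1  gid  (1B, 1-aligned); 1..4  -- padding (3B); 4..8  refcount  (4B, 4-aligned); 8..9  prio  (1B, 1-aligned); 9..16  -- padding (7B); 16..24  pid  (8B, 8-aligned); 24..28  uid  (4B, 4-aligned); 28..32  -- tail padding (4B); sizeof = 32, alignof = 8
0..8  m20  (8B, 2-aligned)
8..9  m3  (1B, 1-aligned)
9..10  -- padding (1B)
10..42  m10  (32B, 2-aligned)
within Meta: refcount at 4
10 + 4 = 14

14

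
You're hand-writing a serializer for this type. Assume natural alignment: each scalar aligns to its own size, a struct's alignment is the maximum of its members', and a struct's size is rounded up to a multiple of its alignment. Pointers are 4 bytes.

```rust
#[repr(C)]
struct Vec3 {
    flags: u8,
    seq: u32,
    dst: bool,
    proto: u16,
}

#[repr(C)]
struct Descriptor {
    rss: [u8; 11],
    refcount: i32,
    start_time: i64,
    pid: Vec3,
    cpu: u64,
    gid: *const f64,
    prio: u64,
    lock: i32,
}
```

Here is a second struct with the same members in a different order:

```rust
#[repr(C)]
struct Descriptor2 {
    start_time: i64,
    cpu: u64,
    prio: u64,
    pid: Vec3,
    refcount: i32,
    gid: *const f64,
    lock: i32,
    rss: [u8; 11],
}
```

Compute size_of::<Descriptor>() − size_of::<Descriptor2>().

8

Vec3: flags at 0 (size 1, align 1) → ends 1; pad 3 to align 4 for seq; seq at 4 (size 4, align 4) → ends 8; dst at 8 (size 1, align 1) → ends 9; pad 1 to align 2 for proto; proto at 10 (size 2, align 2) → ends 12; total 12 bytes, alignment 4
rss at 0 (size 11, align 1) → ends 11
pad 1 to align 4 for refcount
refcount at 12 (size 4, align 4) → ends 16
start_time at 16 (size 8, align 8) → ends 24
pid at 24 (size 12, align 4) → ends 36
pad 4 to align 8 for cpu
cpu at 40 (size 8, align 8) → ends 48
gid at 48 (size 4, align 4) → ends 52
pad 4 to align 8 for prio
prio at 56 (size 8, align 8) → ends 64
lock at 64 (size 4, align 4) → ends 68
tail pad 4 to reach multiple of 8
total 72 bytes, alignment 8
— Descriptor2 —
start_time at 0 (size 8, align 8) → ends 8
cpu at 8 (size 8, align 8) → ends 16
prio at 16 (size 8, align 8) → ends 24
pid at 24 (size 12, align 4) → ends 36
refcount at 36 (size 4, align 4) → ends 40
gid at 40 (size 4, align 4) → ends 44
lock at 44 (size 4, align 4) → ends 48
rss at 48 (size 11, align 1) → ends 59
tail pad 5 to reach multiple of 8
total 64 bytes, alignment 8
72 − 64 = 8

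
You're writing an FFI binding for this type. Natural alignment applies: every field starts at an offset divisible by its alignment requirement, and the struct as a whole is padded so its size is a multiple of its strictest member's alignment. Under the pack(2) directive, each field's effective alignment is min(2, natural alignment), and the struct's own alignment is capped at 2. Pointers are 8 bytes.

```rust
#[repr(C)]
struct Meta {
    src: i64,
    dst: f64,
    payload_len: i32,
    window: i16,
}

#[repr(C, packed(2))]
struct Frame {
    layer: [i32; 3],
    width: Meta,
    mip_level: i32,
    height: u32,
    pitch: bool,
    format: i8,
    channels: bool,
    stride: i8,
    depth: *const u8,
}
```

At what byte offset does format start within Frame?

Meta: src at 0 (size 8, align 8) → ends 8; dst at 8 (size 8, align 8) → ends 16; payload_len at 16 (size 4, align 4) → ends 20; window at 20 (size 2, align 2) → ends 22; tail pad 2 to reach multiple of 8; total 24 bytes, alignment 8
layer at 0 (size 12, align 2) → ends 12
width at 12 (size 24, align 2) → ends 36
mip_level at 36 (size 4, align 2) → ends 40
height at 40 (size 4, align 2) → ends 44
pitch at 44 (size 1, align 1) → ends 45
format at 45 (size 1, align 1) → ends 46

45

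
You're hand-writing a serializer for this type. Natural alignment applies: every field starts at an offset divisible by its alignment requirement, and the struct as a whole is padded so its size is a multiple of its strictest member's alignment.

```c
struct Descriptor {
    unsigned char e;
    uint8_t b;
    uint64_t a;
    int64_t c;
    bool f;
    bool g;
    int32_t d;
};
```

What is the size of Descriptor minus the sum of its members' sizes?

@0: e [1B, align 1] → 1
@1: b [1B, align 1] → 2
+6 pad (align 8)
@8: a [8B, align 8] → 16
@16: c [8B, align 8] → 24
@24: f [1B, align 1] → 25
@25: g [1B, align 1] → 26
+2 pad (align 4)
@28: d [4B, align 4] → 32
size 32, align 8
data bytes 24, size 32 → padding 8

8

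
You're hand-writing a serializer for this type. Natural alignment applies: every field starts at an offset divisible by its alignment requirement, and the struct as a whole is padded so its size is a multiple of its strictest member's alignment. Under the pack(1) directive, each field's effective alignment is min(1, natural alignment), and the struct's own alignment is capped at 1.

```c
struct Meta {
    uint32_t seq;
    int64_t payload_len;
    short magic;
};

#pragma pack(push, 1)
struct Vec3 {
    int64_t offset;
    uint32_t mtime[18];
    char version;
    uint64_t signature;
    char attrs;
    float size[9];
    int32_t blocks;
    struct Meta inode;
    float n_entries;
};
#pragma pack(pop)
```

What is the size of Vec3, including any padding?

Meta: 0..4  seq  (4B, 4-aligned); 4..8  -- padding (4B); 8..16  payload_len  (8B, 8-aligned); 16..18  magic  (2B, 2-aligned); 18..24  -- tail padding (6B); sizeof = 24, alignof = 8
0..8  offset  (8B, 1-aligned)
8..80  mtime  (72B, 1-aligned)
80..81  version  (1B, 1-aligned)
81..89  signature  (8B, 1-aligned)
89..90  attrs  (1B, 1-aligned)
90..126  size  (36B, 1-aligned)
126..130  blocks  (4B, 1-aligned)
130..154  inode  (24B, 1-aligned)
154..158  n_entries  (4B, 1-aligned)
sizeof = 158, alignof = 1

158 bytes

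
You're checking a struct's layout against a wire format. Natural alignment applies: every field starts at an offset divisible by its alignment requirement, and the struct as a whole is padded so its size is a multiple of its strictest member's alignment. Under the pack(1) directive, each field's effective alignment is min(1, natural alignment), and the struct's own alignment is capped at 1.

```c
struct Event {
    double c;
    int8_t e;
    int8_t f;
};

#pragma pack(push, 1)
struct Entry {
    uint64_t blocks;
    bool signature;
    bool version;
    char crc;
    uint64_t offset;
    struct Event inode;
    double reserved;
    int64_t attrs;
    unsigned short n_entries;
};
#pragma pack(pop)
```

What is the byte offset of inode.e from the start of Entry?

Event: @0: c [8B, align 8] → 8; @8: e [1B, align 1] → 9; @9: f [1B, align 1] → 10; +6 tail pad (align 8); size 16, align 8
@0: blocks [8B, align 1] → 8
@8: signature [1B, align 1] → 9
@9: version [1B, align 1] → 10
@10: crc [1B, align 1] → 11
@11: offset [8B, align 1] → 19
@19: inode [16B, align 1] → 35
within Event: e at 8
19 + 8 = 27

27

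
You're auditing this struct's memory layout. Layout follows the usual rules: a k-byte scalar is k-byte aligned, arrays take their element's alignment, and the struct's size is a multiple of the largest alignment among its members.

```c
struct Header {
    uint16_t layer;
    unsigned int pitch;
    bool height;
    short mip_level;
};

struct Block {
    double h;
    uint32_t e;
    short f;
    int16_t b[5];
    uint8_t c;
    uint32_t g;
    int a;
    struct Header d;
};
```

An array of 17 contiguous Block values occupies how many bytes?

Header: 0..2  layer  (2B, 2-aligned); 2..4  -- padding (2B); 4..8  pitch  (4B, 4-aligned); 8..9  height  (1B, 1-aligned); 9..10  -- padding (1B); 10..12  mip_level  (2B, 2-aligned); sizeof = 12, alignof = 4
0..8  h  (8B, 8-aligned)
8..12  e  (4B, 4-aligned)
12..14  f  (2B, 2-aligned)
14..24  b  (10B, 2-aligned)
24..25  c  (1B, 1-aligned)
25..28  -- padding (3B)
28..32  g  (4B, 4-aligned)
32..36  a  (4B, 4-aligned)
36..48  d  (12B, 4-aligned)
sizeof = 48, alignof = 8
array of 17: 17 × 48 = 816

816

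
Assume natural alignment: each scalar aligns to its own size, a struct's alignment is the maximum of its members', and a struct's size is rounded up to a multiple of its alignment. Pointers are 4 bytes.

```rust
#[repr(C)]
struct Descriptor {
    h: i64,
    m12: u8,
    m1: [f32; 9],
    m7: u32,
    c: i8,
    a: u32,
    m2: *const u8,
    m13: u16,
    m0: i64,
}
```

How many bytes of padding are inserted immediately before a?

3

@0: h [8B, align 8] → 8
@8: m12 [1B, align 1] → 9
+3 pad (align 4)
@12: m1 [36B, align 4] → 48
@48: m7 [4B, align 4] → 52
@52: c [1B, align 1] → 53
+3 pad (align 4)
@56: a [4B, align 4] → 60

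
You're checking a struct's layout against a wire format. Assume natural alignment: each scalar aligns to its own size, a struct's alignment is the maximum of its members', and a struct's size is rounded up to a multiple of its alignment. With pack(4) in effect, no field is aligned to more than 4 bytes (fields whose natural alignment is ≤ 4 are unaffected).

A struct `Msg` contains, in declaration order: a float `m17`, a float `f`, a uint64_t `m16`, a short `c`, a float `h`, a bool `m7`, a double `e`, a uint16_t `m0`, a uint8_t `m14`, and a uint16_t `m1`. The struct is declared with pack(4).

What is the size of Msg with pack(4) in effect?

0..4  m17  (4B, 4-aligned)
4..8  f  (4B, 4-aligned)
8..16  m16  (8B, 4-aligned)
16..18  c  (2B, 2-aligned)
18..20  -- padding (2B)
20..24  h  (4B, 4-aligned)
24..25  m7  (1B, 1-aligned)
25..28  -- padding (3B)
28..36  e  (8B, 4-aligned)
36..38  m0  (2B, 2-aligned)
38..39  m14  (1B, 1-aligned)
39..40  -- padding (1B)
40..42  m1  (2B, 2-aligned)
42..44  -- tail padding (2B)
sizeof = 44, alignof = 4

44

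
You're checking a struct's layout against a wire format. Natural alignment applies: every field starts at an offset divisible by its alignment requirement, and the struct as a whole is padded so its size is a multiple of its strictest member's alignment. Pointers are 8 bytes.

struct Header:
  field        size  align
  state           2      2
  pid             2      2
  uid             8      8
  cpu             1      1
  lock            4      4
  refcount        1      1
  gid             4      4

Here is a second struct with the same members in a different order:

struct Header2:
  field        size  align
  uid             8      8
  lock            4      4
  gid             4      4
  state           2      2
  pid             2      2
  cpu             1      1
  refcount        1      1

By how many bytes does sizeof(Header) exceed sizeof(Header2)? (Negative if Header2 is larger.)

8

0..2  state  (2B, 2-aligned)
2..4  pid  (2B, 2-aligned)
4..8  -- padding (4B)
8..16  uid  (8B, 8-aligned)
16..17  cpu  (1B, 1-aligned)
17..20  -- padding (3B)
20..24  lock  (4B, 4-aligned)
24..25  refcount  (1B, 1-aligned)
25..28  -- padding (3B)
28..32  gid  (4B, 4-aligned)
sizeof = 32, alignof = 8
— Header2 —
0..8  uid  (8B, 8-aligned)
8..12  lock  (4B, 4-aligned)
12..16  gid  (4B, 4-aligned)
16..18  state  (2B, 2-aligned)
18..20  pid  (2B, 2-aligned)
20..21  cpu  (1B, 1-aligned)
21..22  refcount  (1B, 1-aligned)
22..24  -- tail padding (2B)
sizeof = 24, alignof = 8
32 − 24 = 8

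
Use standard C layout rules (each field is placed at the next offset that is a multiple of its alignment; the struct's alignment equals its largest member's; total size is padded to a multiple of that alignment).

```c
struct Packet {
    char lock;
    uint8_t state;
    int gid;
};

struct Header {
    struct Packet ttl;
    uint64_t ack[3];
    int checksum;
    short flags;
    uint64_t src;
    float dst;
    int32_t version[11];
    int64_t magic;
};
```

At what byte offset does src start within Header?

40

Packet: 0..1  lock  (1B, 1-aligned); 1..2  state  (1B, 1-aligned); 2..4  -- padding (2B); 4..8  gid  (4B, 4-aligned); sizeof = 8, alignof = 4
0..8  ttl  (8B, 4-aligned)
8..32  ack  (24B, 8-aligned)
32..36  checksum  (4B, 4-aligned)
36..38  flags  (2B, 2-aligned)
38..40  -- padding (2B)
40..48  src  (8B, 8-aligned)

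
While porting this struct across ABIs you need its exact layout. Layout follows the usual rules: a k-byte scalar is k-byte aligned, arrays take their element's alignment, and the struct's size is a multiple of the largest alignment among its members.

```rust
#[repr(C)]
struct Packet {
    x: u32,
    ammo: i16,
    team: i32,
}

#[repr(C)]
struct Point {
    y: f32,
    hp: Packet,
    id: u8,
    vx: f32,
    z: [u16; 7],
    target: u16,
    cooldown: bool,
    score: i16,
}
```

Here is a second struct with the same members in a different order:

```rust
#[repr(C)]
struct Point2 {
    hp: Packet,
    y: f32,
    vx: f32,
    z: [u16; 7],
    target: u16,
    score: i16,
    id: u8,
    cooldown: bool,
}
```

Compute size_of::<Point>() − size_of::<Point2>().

Packet: @0: x [4B, align 4] → 4; @4: ammo [2B, align 2] → 6; +2 pad (align 4); @8: team [4B, align 4] → 12; size 12, align 4
@0: y [4B, align 4] → 4
@4: hp [12B, align 4] → 16
@16: id [1B, align 1] → 17
+3 pad (align 4)
@20: vx [4B, align 4] → 24
@24: z [14B, align 2] → 38
@38: target [2B, align 2] → 40
@40: cooldown [1B, align 1] → 41
+1 pad (align 2)
@42: score [2B, align 2] → 44
size 44, align 4
— Point2 —
@0: hp [12B, align 4] → 12
@12: y [4B, align 4] → 16
@16: vx [4B, align 4] → 20
@20: z [14B, align 2] → 34
@34: target [2B, align 2] → 36
@36: score [2B, align 2] → 38
@38: id [1B, align 1] → 39
@39: cooldown [1B, align 1] → 40
size 40, align 4
44 − 40 = 4

4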